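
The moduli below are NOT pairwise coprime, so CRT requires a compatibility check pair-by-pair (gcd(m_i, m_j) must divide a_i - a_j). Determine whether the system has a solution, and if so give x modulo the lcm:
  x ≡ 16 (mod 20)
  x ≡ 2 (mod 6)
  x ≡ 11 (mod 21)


Moduli 20, 6, 21 are not pairwise coprime, so CRT works modulo lcm(m_i) when all pairwise compatibility conditions hold.
Pairwise compatibility: gcd(m_i, m_j) must divide a_i - a_j for every pair.
Merge one congruence at a time:
  Start: x ≡ 16 (mod 20).
  Combine with x ≡ 2 (mod 6): gcd(20, 6) = 2; 2 - 16 = -14, which IS divisible by 2, so compatible.
    Write x = 16 + 20·t and substitute into x ≡ 2 (mod 6): 20·t ≡ 2 − 16 = -14 (mod 6).
    Divide the congruence (and modulus) by g = 2: 10·t ≡ -7 (mod 3).
    Reduce coefficients mod 3: 1·t ≡ 2 (mod 3).
    So t ≡ 2 (mod 3).
    Then x = 16 + 20·2 = 56, valid modulo lcm(20, 6) = 60: x ≡ 56 (mod 60).
  Combine with x ≡ 11 (mod 21): gcd(60, 21) = 3; 11 - 56 = -45, which IS divisible by 3, so compatible.
    Write x = 56 + 60·t and substitute into x ≡ 11 (mod 21): 60·t ≡ 11 − 56 = -45 (mod 21).
    Divide the congruence (and modulus) by g = 3: 20·t ≡ -15 (mod 7).
    Reduce coefficients mod 7: 6·t ≡ 6 (mod 7).
    The inverse of 6 mod 7 is 6 (since 6·6 = 36 = 5·7 + 1), so t ≡ 6·6 = 36 ≡ 1 (mod 7).
    Then x = 56 + 60·1 = 116, valid modulo lcm(60, 21) = 420: x ≡ 116 (mod 420).
Verify: 116 mod 20 = 16, 116 mod 6 = 2, 116 mod 21 = 11.

x ≡ 116 (mod 420).


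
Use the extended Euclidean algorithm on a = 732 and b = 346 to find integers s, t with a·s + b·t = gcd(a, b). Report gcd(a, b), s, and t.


Euclidean algorithm on (732, 346) — divide until remainder is 0:
  732 = 2 · 346 + 40
  346 = 8 · 40 + 26
  40 = 1 · 26 + 14
  26 = 1 · 14 + 12
  14 = 1 · 12 + 2
  12 = 6 · 2 + 0
gcd(732, 346) = 2.
Track Bezout coefficients alongside the remainders: start with r₀ = 732 = a·1 + b·0 (s = 1, t = 0) and r₁ = 346 = a·0 + b·1 (s = 0, t = 1); each new remainder r_{k+1} = r_{k-1} − q_k·r_k inherits s_{k+1} = s_{k-1} − q_k·s_k, t_{k+1} = t_{k-1} − q_k·t_k, so r_k = a·s_k + b·t_k at every step:
  q = 2: r = 40, s = 1 − 2·0 = 1, t = 0 − 2·1 = -2  (check: 732·1 + 346·(-2) = 40)
  q = 8: r = 26, s = 0 − 8·1 = -8, t = 1 − 8·(-2) = 17  (check: 732·(-8) + 346·17 = 26)
  q = 1: r = 14, s = 1 − 1·(-8) = 9, t = -2 − 1·17 = -19  (check: 732·9 + 346·(-19) = 14)
  q = 1: r = 12, s = -8 − 1·9 = -17, t = 17 − 1·(-19) = 36  (check: 732·(-17) + 346·36 = 12)
  q = 1: r = 2, s = 9 − 1·(-17) = 26, t = -19 − 1·36 = -55  (check: 732·26 + 346·(-55) = 2)
The row with r = 2 (the gcd) gives the Bezout coefficients s = 26, t = -55.
Result: 732 · (26) + 346 · (-55) = 2.

gcd(732, 346) = 2; s = 26, t = -55 (check: 732·26 + 346·(-55) = 2).


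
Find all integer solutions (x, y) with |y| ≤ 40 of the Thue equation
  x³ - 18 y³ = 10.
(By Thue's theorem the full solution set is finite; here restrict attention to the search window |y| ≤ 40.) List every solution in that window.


The equation is x³ - 18y³ = 10. For fixed y, x³ = 18·y³ + 10, so a solution requires the RHS to be a perfect cube.
Strategy: iterate y from -40 to 40, compute RHS = 18·y³ + 10, and check whether it is a (positive or negative) perfect cube.
Check small values of y:
  y = 0: RHS = 10 is not a perfect cube.
  y = 1: RHS = 28 is not a perfect cube.
  y = -1: RHS = -8 = (-2)³ ⇒ x = -2 works.
  y = 2: RHS = 154 is not a perfect cube.
  y = -2: RHS = -134 is not a perfect cube.
  y = 3: RHS = 496 is not a perfect cube.
  y = -3: RHS = -476 is not a perfect cube.
Continuing the search up to |y| = 40 finds no further solutions beyond those listed.
Collected solutions: (-2, -1).

Solutions (with |y| ≤ 40): (-2, -1).


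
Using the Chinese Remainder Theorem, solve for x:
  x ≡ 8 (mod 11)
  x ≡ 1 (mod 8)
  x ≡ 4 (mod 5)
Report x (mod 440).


Moduli 11, 8, 5 are pairwise coprime; by CRT there is a unique solution modulo M = 11 · 8 · 5 = 440.
Solve pairwise, accumulating the modulus:
  Start with x ≡ 8 (mod 11).
  Combine with x ≡ 1 (mod 8): since gcd(11, 8) = 1, we get a unique residue mod 88.
    Write x = 8 + 11·t and substitute into x ≡ 1 (mod 8): 11·t ≡ 1 − 8 = -7 (mod 8).
    Reduce coefficients mod 8: 3·t ≡ 1 (mod 8).
    The inverse of 3 mod 8 is 3 (since 3·3 = 9 = 1·8 + 1), so t ≡ 3·1 = 3 ≡ 3 (mod 8).
    Then x = 8 + 11·3 = 41, valid modulo lcm(11, 8) = 88: x ≡ 41 (mod 88).
  Combine with x ≡ 4 (mod 5): since gcd(88, 5) = 1, we get a unique residue mod 440.
    Write x = 41 + 88·t and substitute into x ≡ 4 (mod 5): 88·t ≡ 4 − 41 = -37 (mod 5).
    Reduce coefficients mod 5: 3·t ≡ 3 (mod 5).
    The inverse of 3 mod 5 is 2 (since 3·2 = 6 = 1·5 + 1), so t ≡ 2·3 = 6 ≡ 1 (mod 5).
    Then x = 41 + 88·1 = 129, valid modulo lcm(88, 5) = 440: x ≡ 129 (mod 440).
Verify: 129 mod 11 = 8 ✓, 129 mod 8 = 1 ✓, 129 mod 5 = 4 ✓.

x ≡ 129 (mod 440).


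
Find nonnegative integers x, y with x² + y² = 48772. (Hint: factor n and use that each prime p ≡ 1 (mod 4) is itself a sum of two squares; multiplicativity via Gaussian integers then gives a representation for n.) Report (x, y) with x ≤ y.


Step 1: Factor n = 48772 = 2^2 · 89 · 137.
Step 2: Check the mod-4 condition on each prime factor: 2 = 2 (special); 89 ≡ 1 (mod 4), exponent 1; 137 ≡ 1 (mod 4), exponent 1.
All primes ≡ 3 (mod 4) appear to even exponent (or don't appear), so by the two-squares theorem n IS expressible as a sum of two squares.
Step 3: Build a representation. Group n = k² · m with k = 2 and m = 89 · 137 = 12193 (a product of primes ≡ 1 (mod 4)); a representation of m scales to one of n via (k·x)² + (k·y)² = k²(x² + y²). Each prime p ≡ 1 (mod 4) is itself a sum of two squares; find a² by testing p − a² for a perfect square:
  89: 89 − 1² = 88, 89 − 2² = 85, 89 − 3² = 80, 89 − 4² = 73, 89 − 5² = 64 = 8² ⇒ 89 = 5² + 8².
  137: 137 − 1² = 136, 137 − 2² = 133, 137 − 3² = 128, 137 − 4² = 121 = 11² ⇒ 137 = 4² + 11².
  Combine using the Brahmagupta–Fibonacci identity (a² + b²)(c² + d²) = (ac − bd)² + (ad + bc)² = (ac + bd)² + (ad − bc)²:
  89 · 137 = 12193: from (5² + 8²)(4² + 11²), take (5·4 − 8·11, 5·11 + 8·4) = (20 − 88, 55 + 32) = (-68, 87); dropping signs (only squares matter) gives (68, 87); check 68² + 87² = 4624 + 7569 = 12193 ✓.
  Scale by k = 2: (2·68, 2·87) = (136, 174).
Step 4: Order so x ≤ y and verify: 136² + 174² = 18496 + 30276 = 48772 = n. ✓

n = 48772 = 136² + 174² (one valid representation with x ≤ y).


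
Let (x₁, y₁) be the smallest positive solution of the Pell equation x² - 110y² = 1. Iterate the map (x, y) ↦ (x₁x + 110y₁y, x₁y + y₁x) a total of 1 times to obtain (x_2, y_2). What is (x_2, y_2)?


Step 1: Find the fundamental solution (x₁, y₁) of x² - 110y² = 1.
  Expand √110 as a continued fraction. a₀ = ⌊√110⌋ = 10; iterate m_{k+1} = d_k·a_k − m_k, d_{k+1} = (110 − m_{k+1}²)/d_k, a_{k+1} = ⌊(a₀ + m_{k+1})/d_{k+1}⌋ (starting m₀ = 0, d₀ = 1), with convergents p_k = a_k·p_{k-1} + p_{k-2}, q_k = a_k·q_{k-1} + q_{k-2} (p₋₁ = 1, q₋₁ = 0):
  k = 0: a₀ = 10; p₀/q₀ = 10/1; p₀² − 110·q₀² = 100 − 110 = -10.
  k = 1: m = 10, d = 10, a = ⌊(10 + 10)/10⌋ = 2; p/q = (2·10 + 1)/(2·1 + 0) = 21/2; p² − 110·q² = 441 − 440 = 1.
  The first convergent with p² − 110·q² = 1 gives the fundamental solution (x₁, y₁) = (21, 2).
Step 2: Apply the recurrence (x_{n+1}, y_{n+1}) = (x₁x_n + 110y₁y_n, x₁y_n + y₁x_n) repeatedly.
  From (x_1, y_1) = (21, 2): x_2 = 21·21 + 110·2·2 = 881; y_2 = 21·2 + 2·21 = 84.
Step 3: Verify x_2² - 110·y_2² = 776161 - 776160 = 1 (should be 1). ✓

(x_1, y_1) = (21, 2); (x_2, y_2) = (881, 84).


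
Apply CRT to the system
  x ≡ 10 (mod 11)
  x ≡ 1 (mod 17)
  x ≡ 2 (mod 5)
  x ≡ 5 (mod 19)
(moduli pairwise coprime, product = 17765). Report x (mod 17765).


Product of moduli M = 11 · 17 · 5 · 19 = 17765.
Merge one congruence at a time:
  Start: x ≡ 10 (mod 11).
  Combine with x ≡ 1 (mod 17); new modulus lcm = 187.
    Write x = 10 + 11·t and substitute into x ≡ 1 (mod 17): 11·t ≡ 1 − 10 = -9 (mod 17).
    Reduce coefficients mod 17: 11·t ≡ 8 (mod 17).
    The inverse of 11 mod 17 is 14 (since 11·14 = 154 = 9·17 + 1), so t ≡ 14·8 = 112 ≡ 10 (mod 17).
    Then x = 10 + 11·10 = 120, valid modulo lcm(11, 17) = 187: x ≡ 120 (mod 187).
  Combine with x ≡ 2 (mod 5); new modulus lcm = 935.
    Write x = 120 + 187·t and substitute into x ≡ 2 (mod 5): 187·t ≡ 2 − 120 = -118 (mod 5).
    Reduce coefficients mod 5: 2·t ≡ 2 (mod 5).
    The inverse of 2 mod 5 is 3 (since 2·3 = 6 = 1·5 + 1), so t ≡ 3·2 = 6 ≡ 1 (mod 5).
    Then x = 120 + 187·1 = 307, valid modulo lcm(187, 5) = 935: x ≡ 307 (mod 935).
  Combine with x ≡ 5 (mod 19); new modulus lcm = 17765.
    Write x = 307 + 935·t and substitute into x ≡ 5 (mod 19): 935·t ≡ 5 − 307 = -302 (mod 19).
    Reduce coefficients mod 19: 4·t ≡ 2 (mod 19).
    The inverse of 4 mod 19 is 5 (since 4·5 = 20 = 1·19 + 1), so t ≡ 5·2 = 10 ≡ 10 (mod 19).
    Then x = 307 + 935·10 = 9657, valid modulo lcm(935, 19) = 17765: x ≡ 9657 (mod 17765).
Verify against each original: 9657 mod 11 = 10, 9657 mod 17 = 1, 9657 mod 5 = 2, 9657 mod 19 = 5.

x ≡ 9657 (mod 17765).


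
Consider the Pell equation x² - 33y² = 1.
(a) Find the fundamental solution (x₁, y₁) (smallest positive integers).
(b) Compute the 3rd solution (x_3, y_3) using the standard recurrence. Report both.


Step 1: Find the fundamental solution (x₁, y₁) of x² - 33y² = 1.
  Expand √33 as a continued fraction. a₀ = ⌊√33⌋ = 5; iterate m_{k+1} = d_k·a_k − m_k, d_{k+1} = (33 − m_{k+1}²)/d_k, a_{k+1} = ⌊(a₀ + m_{k+1})/d_{k+1}⌋ (starting m₀ = 0, d₀ = 1), with convergents p_k = a_k·p_{k-1} + p_{k-2}, q_k = a_k·q_{k-1} + q_{k-2} (p₋₁ = 1, q₋₁ = 0):
  k = 0: a₀ = 5; p₀/q₀ = 5/1; p₀² − 33·q₀² = 25 − 33 = -8.
  k = 1: m = 5, d = 8, a = ⌊(5 + 5)/8⌋ = 1; p/q = (1·5 + 1)/(1·1 + 0) = 6/1; p² − 33·q² = 36 − 33 = 3.
  k = 2: m = 3, d = 3, a = ⌊(5 + 3)/3⌋ = 2; p/q = (2·6 + 5)/(2·1 + 1) = 17/3; p² − 33·q² = 289 − 297 = -8.
  k = 3: m = 3, d = 8, a = ⌊(5 + 3)/8⌋ = 1; p/q = (1·17 + 6)/(1·3 + 1) = 23/4; p² − 33·q² = 529 − 528 = 1.
  The first convergent with p² − 33·q² = 1 gives the fundamental solution (x₁, y₁) = (23, 4).
Step 2: Apply the recurrence (x_{n+1}, y_{n+1}) = (x₁x_n + 33y₁y_n, x₁y_n + y₁x_n) repeatedly.
  From (x_1, y_1) = (23, 4): x_2 = 23·23 + 33·4·4 = 1057; y_2 = 23·4 + 4·23 = 184.
  From (x_2, y_2) = (1057, 184): x_3 = 23·1057 + 33·4·184 = 48599; y_3 = 23·184 + 4·1057 = 8460.
Step 3: Verify x_3² - 33·y_3² = 2361862801 - 2361862800 = 1 (should be 1). ✓

(x_1, y_1) = (23, 4); (x_3, y_3) = (48599, 8460).


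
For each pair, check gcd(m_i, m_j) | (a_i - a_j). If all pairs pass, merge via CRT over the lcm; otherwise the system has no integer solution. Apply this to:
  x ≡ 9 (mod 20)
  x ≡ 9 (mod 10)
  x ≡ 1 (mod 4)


Moduli 20, 10, 4 are not pairwise coprime, so CRT works modulo lcm(m_i) when all pairwise compatibility conditions hold.
Pairwise compatibility: gcd(m_i, m_j) must divide a_i - a_j for every pair.
Merge one congruence at a time:
  Start: x ≡ 9 (mod 20).
  Combine with x ≡ 9 (mod 10): gcd(20, 10) = 10; 9 - 9 = 0, which IS divisible by 10, so compatible.
    Write x = 9 + 20·t and substitute into x ≡ 9 (mod 10): 20·t ≡ 9 − 9 = 0 (mod 10).
    Divide the congruence (and modulus) by g = 10: 2·t ≡ 0 (mod 1).
    Modulo 1 every t works; take t = 0.
    Then x = 9 + 20·0 = 9, valid modulo lcm(20, 10) = 20: x ≡ 9 (mod 20).
  Combine with x ≡ 1 (mod 4): gcd(20, 4) = 4; 1 - 9 = -8, which IS divisible by 4, so compatible.
    Write x = 9 + 20·t and substitute into x ≡ 1 (mod 4): 20·t ≡ 1 − 9 = -8 (mod 4).
    Divide the congruence (and modulus) by g = 4: 5·t ≡ -2 (mod 1).
    Modulo 1 every t works; take t = 0.
    Then x = 9 + 20·0 = 9, valid modulo lcm(20, 4) = 20: x ≡ 9 (mod 20).
Verify: 9 mod 20 = 9, 9 mod 10 = 9, 9 mod 4 = 1.

x ≡ 9 (mod 20).


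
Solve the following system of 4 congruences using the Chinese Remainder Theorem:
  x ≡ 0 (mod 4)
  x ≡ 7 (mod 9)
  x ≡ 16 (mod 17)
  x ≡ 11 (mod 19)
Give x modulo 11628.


Product of moduli M = 4 · 9 · 17 · 19 = 11628.
Merge one congruence at a time:
  Start: x ≡ 0 (mod 4).
  Combine with x ≡ 7 (mod 9); new modulus lcm = 36.
    Write x = 0 + 4·t and substitute into x ≡ 7 (mod 9): 4·t ≡ 7 − 0 = 7 (mod 9).
    The inverse of 4 mod 9 is 7 (since 4·7 = 28 = 3·9 + 1), so t ≡ 7·7 = 49 ≡ 4 (mod 9).
    Then x = 0 + 4·4 = 16, valid modulo lcm(4, 9) = 36: x ≡ 16 (mod 36).
  Combine with x ≡ 16 (mod 17); new modulus lcm = 612.
    Write x = 16 + 36·t and substitute into x ≡ 16 (mod 17): 36·t ≡ 16 − 16 = 0 (mod 17).
    Reduce coefficients mod 17: 2·t ≡ 0 (mod 17).
    The inverse of 2 mod 17 is 9 (since 2·9 = 18 = 1·17 + 1), so t ≡ 9·0 = 0 ≡ 0 (mod 17).
    Then x = 16 + 36·0 = 16, valid modulo lcm(36, 17) = 612: x ≡ 16 (mod 612).
  Combine with x ≡ 11 (mod 19); new modulus lcm = 11628.
    Write x = 16 + 612·t and substitute into x ≡ 11 (mod 19): 612·t ≡ 11 − 16 = -5 (mod 19).
    Reduce coefficients mod 19: 4·t ≡ 14 (mod 19).
    The inverse of 4 mod 19 is 5 (since 4·5 = 20 = 1·19 + 1), so t ≡ 5·14 = 70 ≡ 13 (mod 19).
    Then x = 16 + 612·13 = 7972, valid modulo lcm(612, 19) = 11628: x ≡ 7972 (mod 11628).
Verify against each original: 7972 mod 4 = 0, 7972 mod 9 = 7, 7972 mod 17 = 16, 7972 mod 19 = 11.

x ≡ 7972 (mod 11628).


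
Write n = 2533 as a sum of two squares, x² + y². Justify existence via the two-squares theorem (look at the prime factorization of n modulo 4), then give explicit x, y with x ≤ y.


Step 1: Factor n = 2533 = 17 · 149.
Step 2: Check the mod-4 condition on each prime factor: 17 ≡ 1 (mod 4), exponent 1; 149 ≡ 1 (mod 4), exponent 1.
All primes ≡ 3 (mod 4) appear to even exponent (or don't appear), so by the two-squares theorem n IS expressible as a sum of two squares.
Step 3: Build a representation. Here n = 17 · 149 is a product of primes ≡ 1 (mod 4). Each prime p ≡ 1 (mod 4) is itself a sum of two squares; find a² by testing p − a² for a perfect square:
  17: 17 − 1² = 16 = 4² ⇒ 17 = 1² + 4².
  149: 149 − 1² = 148, 149 − 2² = 145, 149 − 3² = 140, 149 − 4² = 133, 149 − 5² = 124, 149 − 6² = 113, 149 − 7² = 100 = 10² ⇒ 149 = 7² + 10².
  Combine using the Brahmagupta–Fibonacci identity (a² + b²)(c² + d²) = (ac − bd)² + (ad + bc)² = (ac + bd)² + (ad − bc)²:
  17 · 149 = 2533: from (1² + 4²)(7² + 10²), take (1·7 − 4·10, 1·10 + 4·7) = (7 − 40, 10 + 28) = (-33, 38); dropping signs (only squares matter) gives (33, 38); check 33² + 38² = 1089 + 1444 = 2533 ✓.
Step 4: Order so x ≤ y and verify: 33² + 38² = 1089 + 1444 = 2533 = n. ✓

n = 2533 = 33² + 38² (one valid representation with x ≤ y).


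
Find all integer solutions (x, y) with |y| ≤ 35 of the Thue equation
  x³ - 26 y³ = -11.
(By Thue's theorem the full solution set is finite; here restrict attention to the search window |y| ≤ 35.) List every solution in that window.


The equation is x³ - 26y³ = -11. For fixed y, x³ = 26·y³ − 11, so a solution requires the RHS to be a perfect cube.
Strategy: iterate y from -35 to 35, compute RHS = 26·y³ − 11, and check whether it is a (positive or negative) perfect cube.
Check small values of y:
  y = 0: RHS = -11 is not a perfect cube.
  y = 1: RHS = 15 is not a perfect cube.
  y = -1: RHS = -37 is not a perfect cube.
  y = 2: RHS = 197 is not a perfect cube.
  y = -2: RHS = -219 is not a perfect cube.
  y = 3: RHS = 691 is not a perfect cube.
  y = -3: RHS = -713 is not a perfect cube.
Continuing the search up to |y| = 35 finds no solutions either.
No (x, y) in the scanned range satisfies the equation.

No integer solutions with |y| ≤ 35.


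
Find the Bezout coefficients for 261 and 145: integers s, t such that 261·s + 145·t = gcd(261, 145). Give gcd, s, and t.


Euclidean algorithm on (261, 145) — divide until remainder is 0:
  261 = 1 · 145 + 116
  145 = 1 · 116 + 29
  116 = 4 · 29 + 0
gcd(261, 145) = 29.
Track Bezout coefficients alongside the remainders: start with r₀ = 261 = a·1 + b·0 (s = 1, t = 0) and r₁ = 145 = a·0 + b·1 (s = 0, t = 1); each new remainder r_{k+1} = r_{k-1} − q_k·r_k inherits s_{k+1} = s_{k-1} − q_k·s_k, t_{k+1} = t_{k-1} − q_k·t_k, so r_k = a·s_k + b·t_k at every step:
  q = 1: r = 116, s = 1 − 1·0 = 1, t = 0 − 1·1 = -1  (check: 261·1 + 145·(-1) = 116)
  q = 1: r = 29, s = 0 − 1·1 = -1, t = 1 − 1·(-1) = 2  (check: 261·(-1) + 145·2 = 29)
The row with r = 29 (the gcd) gives the Bezout coefficients s = -1, t = 2.
Result: 261 · (-1) + 145 · (2) = 29.

gcd(261, 145) = 29; s = -1, t = 2 (check: 261·(-1) + 145·2 = 29).


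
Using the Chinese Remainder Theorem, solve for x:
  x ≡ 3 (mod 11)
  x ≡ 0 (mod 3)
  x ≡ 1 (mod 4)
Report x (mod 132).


Moduli 11, 3, 4 are pairwise coprime; by CRT there is a unique solution modulo M = 11 · 3 · 4 = 132.
Solve pairwise, accumulating the modulus:
  Start with x ≡ 3 (mod 11).
  Combine with x ≡ 0 (mod 3): since gcd(11, 3) = 1, we get a unique residue mod 33.
    Write x = 3 + 11·t and substitute into x ≡ 0 (mod 3): 11·t ≡ 0 − 3 = -3 (mod 3).
    Reduce coefficients mod 3: 2·t ≡ 0 (mod 3).
    The inverse of 2 mod 3 is 2 (since 2·2 = 4 = 1·3 + 1), so t ≡ 2·0 = 0 ≡ 0 (mod 3).
    Then x = 3 + 11·0 = 3, valid modulo lcm(11, 3) = 33: x ≡ 3 (mod 33).
  Combine with x ≡ 1 (mod 4): since gcd(33, 4) = 1, we get a unique residue mod 132.
    Write x = 3 + 33·t and substitute into x ≡ 1 (mod 4): 33·t ≡ 1 − 3 = -2 (mod 4).
    Reduce coefficients mod 4: 1·t ≡ 2 (mod 4).
    So t ≡ 2 (mod 4).
    Then x = 3 + 33·2 = 69, valid modulo lcm(33, 4) = 132: x ≡ 69 (mod 132).
Verify: 69 mod 11 = 3 ✓, 69 mod 3 = 0 ✓, 69 mod 4 = 1 ✓.

x ≡ 69 (mod 132).


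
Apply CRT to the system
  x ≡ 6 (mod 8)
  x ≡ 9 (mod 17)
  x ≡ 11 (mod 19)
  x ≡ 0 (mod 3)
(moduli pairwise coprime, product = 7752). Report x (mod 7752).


Product of moduli M = 8 · 17 · 19 · 3 = 7752.
Merge one congruence at a time:
  Start: x ≡ 6 (mod 8).
  Combine with x ≡ 9 (mod 17); new modulus lcm = 136.
    Write x = 6 + 8·t and substitute into x ≡ 9 (mod 17): 8·t ≡ 9 − 6 = 3 (mod 17).
    The inverse of 8 mod 17 is 15 (since 8·15 = 120 = 7·17 + 1), so t ≡ 15·3 = 45 ≡ 11 (mod 17).
    Then x = 6 + 8·11 = 94, valid modulo lcm(8, 17) = 136: x ≡ 94 (mod 136).
  Combine with x ≡ 11 (mod 19); new modulus lcm = 2584.
    Write x = 94 + 136·t and substitute into x ≡ 11 (mod 19): 136·t ≡ 11 − 94 = -83 (mod 19).
    Reduce coefficients mod 19: 3·t ≡ 12 (mod 19).
    The inverse of 3 mod 19 is 13 (since 3·13 = 39 = 2·19 + 1), so t ≡ 13·12 = 156 ≡ 4 (mod 19).
    Then x = 94 + 136·4 = 638, valid modulo lcm(136, 19) = 2584: x ≡ 638 (mod 2584).
  Combine with x ≡ 0 (mod 3); new modulus lcm = 7752.
    Write x = 638 + 2584·t and substitute into x ≡ 0 (mod 3): 2584·t ≡ 0 − 638 = -638 (mod 3).
    Reduce coefficients mod 3: 1·t ≡ 1 (mod 3).
    So t ≡ 1 (mod 3).
    Then x = 638 + 2584·1 = 3222, valid modulo lcm(2584, 3) = 7752: x ≡ 3222 (mod 7752).
Verify against each original: 3222 mod 8 = 6, 3222 mod 17 = 9, 3222 mod 19 = 11, 3222 mod 3 = 0.

x ≡ 3222 (mod 7752).


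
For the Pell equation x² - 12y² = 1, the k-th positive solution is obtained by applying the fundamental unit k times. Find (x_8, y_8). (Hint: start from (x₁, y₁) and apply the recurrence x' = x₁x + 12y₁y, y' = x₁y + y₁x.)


Step 1: Find the fundamental solution (x₁, y₁) of x² - 12y² = 1.
  Expand √12 as a continued fraction. a₀ = ⌊√12⌋ = 3; iterate m_{k+1} = d_k·a_k − m_k, d_{k+1} = (12 − m_{k+1}²)/d_k, a_{k+1} = ⌊(a₀ + m_{k+1})/d_{k+1}⌋ (starting m₀ = 0, d₀ = 1), with convergents p_k = a_k·p_{k-1} + p_{k-2}, q_k = a_k·q_{k-1} + q_{k-2} (p₋₁ = 1, q₋₁ = 0):
  k = 0: a₀ = 3; p₀/q₀ = 3/1; p₀² − 12·q₀² = 9 − 12 = -3.
  k = 1: m = 3, d = 3, a = ⌊(3 + 3)/3⌋ = 2; p/q = (2·3 + 1)/(2·1 + 0) = 7/2; p² − 12·q² = 49 − 48 = 1.
  The first convergent with p² − 12·q² = 1 gives the fundamental solution (x₁, y₁) = (7, 2).
Step 2: Apply the recurrence (x_{n+1}, y_{n+1}) = (x₁x_n + 12y₁y_n, x₁y_n + y₁x_n) repeatedly.
  From (x_1, y_1) = (7, 2): x_2 = 7·7 + 12·2·2 = 97; y_2 = 7·2 + 2·7 = 28.
  From (x_2, y_2) = (97, 28): x_3 = 7·97 + 12·2·28 = 1351; y_3 = 7·28 + 2·97 = 390.
  From (x_3, y_3) = (1351, 390): x_4 = 7·1351 + 12·2·390 = 18817; y_4 = 7·390 + 2·1351 = 5432.
  From (x_4, y_4) = (18817, 5432): x_5 = 7·18817 + 12·2·5432 = 262087; y_5 = 7·5432 + 2·18817 = 75658.
  From (x_5, y_5) = (262087, 75658): x_6 = 7·262087 + 12·2·75658 = 3650401; y_6 = 7·75658 + 2·262087 = 1053780.
  From (x_6, y_6) = (3650401, 1053780): x_7 = 7·3650401 + 12·2·1053780 = 50843527; y_7 = 7·1053780 + 2·3650401 = 14677262.
  From (x_7, y_7) = (50843527, 14677262): x_8 = 7·50843527 + 12·2·14677262 = 708158977; y_8 = 7·14677262 + 2·50843527 = 204427888.
Step 3: Verify x_8² - 12·y_8² = 501489136705686529 - 501489136705686528 = 1 (should be 1). ✓

(x_1, y_1) = (7, 2); (x_8, y_8) = (708158977, 204427888).


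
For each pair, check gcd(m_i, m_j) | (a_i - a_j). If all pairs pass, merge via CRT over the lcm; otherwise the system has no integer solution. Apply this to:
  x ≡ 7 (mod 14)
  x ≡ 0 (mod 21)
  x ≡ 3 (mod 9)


Moduli 14, 21, 9 are not pairwise coprime, so CRT works modulo lcm(m_i) when all pairwise compatibility conditions hold.
Pairwise compatibility: gcd(m_i, m_j) must divide a_i - a_j for every pair.
Merge one congruence at a time:
  Start: x ≡ 7 (mod 14).
  Combine with x ≡ 0 (mod 21): gcd(14, 21) = 7; 0 - 7 = -7, which IS divisible by 7, so compatible.
    Write x = 7 + 14·t and substitute into x ≡ 0 (mod 21): 14·t ≡ 0 − 7 = -7 (mod 21).
    Divide the congruence (and modulus) by g = 7: 2·t ≡ -1 (mod 3).
    Reduce coefficients mod 3: 2·t ≡ 2 (mod 3).
    The inverse of 2 mod 3 is 2 (since 2·2 = 4 = 1·3 + 1), so t ≡ 2·2 = 4 ≡ 1 (mod 3).
    Then x = 7 + 14·1 = 21, valid modulo lcm(14, 21) = 42: x ≡ 21 (mod 42).
  Combine with x ≡ 3 (mod 9): gcd(42, 9) = 3; 3 - 21 = -18, which IS divisible by 3, so compatible.
    Write x = 21 + 42·t and substitute into x ≡ 3 (mod 9): 42·t ≡ 3 − 21 = -18 (mod 9).
    Divide the congruence (and modulus) by g = 3: 14·t ≡ -6 (mod 3).
    Reduce coefficients mod 3: 2·t ≡ 0 (mod 3).
    The inverse of 2 mod 3 is 2 (since 2·2 = 4 = 1·3 + 1), so t ≡ 2·0 = 0 ≡ 0 (mod 3).
    Then x = 21 + 42·0 = 21, valid modulo lcm(42, 9) = 126: x ≡ 21 (mod 126).
Verify: 21 mod 14 = 7, 21 mod 21 = 0, 21 mod 9 = 3.

x ≡ 21 (mod 126).


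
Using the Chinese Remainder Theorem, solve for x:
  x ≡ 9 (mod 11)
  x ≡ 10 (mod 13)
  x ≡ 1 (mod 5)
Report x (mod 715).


Moduli 11, 13, 5 are pairwise coprime; by CRT there is a unique solution modulo M = 11 · 13 · 5 = 715.
Solve pairwise, accumulating the modulus:
  Start with x ≡ 9 (mod 11).
  Combine with x ≡ 10 (mod 13): since gcd(11, 13) = 1, we get a unique residue mod 143.
    Write x = 9 + 11·t and substitute into x ≡ 10 (mod 13): 11·t ≡ 10 − 9 = 1 (mod 13).
    The inverse of 11 mod 13 is 6 (since 11·6 = 66 = 5·13 + 1), so t ≡ 6·1 = 6 ≡ 6 (mod 13).
    Then x = 9 + 11·6 = 75, valid modulo lcm(11, 13) = 143: x ≡ 75 (mod 143).
  Combine with x ≡ 1 (mod 5): since gcd(143, 5) = 1, we get a unique residue mod 715.
    Write x = 75 + 143·t and substitute into x ≡ 1 (mod 5): 143·t ≡ 1 − 75 = -74 (mod 5).
    Reduce coefficients mod 5: 3·t ≡ 1 (mod 5).
    The inverse of 3 mod 5 is 2 (since 3·2 = 6 = 1·5 + 1), so t ≡ 2·1 = 2 ≡ 2 (mod 5).
    Then x = 75 + 143·2 = 361, valid modulo lcm(143, 5) = 715: x ≡ 361 (mod 715).
Verify: 361 mod 11 = 9 ✓, 361 mod 13 = 10 ✓, 361 mod 5 = 1 ✓.

x ≡ 361 (mod 715).


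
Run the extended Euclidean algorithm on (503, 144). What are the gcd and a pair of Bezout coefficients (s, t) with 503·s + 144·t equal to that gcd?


Euclidean algorithm on (503, 144) — divide until remainder is 0:
  503 = 3 · 144 + 71
  144 = 2 · 71 + 2
  71 = 35 · 2 + 1
  2 = 2 · 1 + 0
gcd(503, 144) = 1.
Track Bezout coefficients alongside the remainders: start with r₀ = 503 = a·1 + b·0 (s = 1, t = 0) and r₁ = 144 = a·0 + b·1 (s = 0, t = 1); each new remainder r_{k+1} = r_{k-1} − q_k·r_k inherits s_{k+1} = s_{k-1} − q_k·s_k, t_{k+1} = t_{k-1} − q_k·t_k, so r_k = a·s_k + b·t_k at every step:
  q = 3: r = 71, s = 1 − 3·0 = 1, t = 0 − 3·1 = -3  (check: 503·1 + 144·(-3) = 71)
  q = 2: r = 2, s = 0 − 2·1 = -2, t = 1 − 2·(-3) = 7  (check: 503·(-2) + 144·7 = 2)
  q = 35: r = 1, s = 1 − 35·(-2) = 71, t = -3 − 35·7 = -248  (check: 503·71 + 144·(-248) = 1)
The row with r = 1 (the gcd) gives the Bezout coefficients s = 71, t = -248.
Result: 503 · (71) + 144 · (-248) = 1.

gcd(503, 144) = 1; s = 71, t = -248 (check: 503·71 + 144·(-248) = 1).


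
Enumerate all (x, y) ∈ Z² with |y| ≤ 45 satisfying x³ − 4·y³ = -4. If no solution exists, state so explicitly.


The equation is x³ - 4y³ = -4. For fixed y, x³ = 4·y³ − 4, so a solution requires the RHS to be a perfect cube.
Strategy: iterate y from -45 to 45, compute RHS = 4·y³ − 4, and check whether it is a (positive or negative) perfect cube.
Check small values of y:
  y = 0: RHS = -4 is not a perfect cube.
  y = 1: RHS = 0 = (0)³ ⇒ x = 0 works.
  y = -1: RHS = -8 = (-2)³ ⇒ x = -2 works.
  y = 2: RHS = 28 is not a perfect cube.
  y = -2: RHS = -36 is not a perfect cube.
  y = 3: RHS = 104 is not a perfect cube.
  y = -3: RHS = -112 is not a perfect cube.
Continuing the search up to |y| = 45 finds no further solutions beyond those listed.
Collected solutions: (0, 1), (-2, -1).

Solutions (with |y| ≤ 45): (0, 1), (-2, -1).


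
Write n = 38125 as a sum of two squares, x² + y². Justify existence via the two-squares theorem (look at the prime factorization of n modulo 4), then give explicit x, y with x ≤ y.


Step 1: Factor n = 38125 = 5^4 · 61.
Step 2: Check the mod-4 condition on each prime factor: 5 ≡ 1 (mod 4), exponent 4; 61 ≡ 1 (mod 4), exponent 1.
All primes ≡ 3 (mod 4) appear to even exponent (or don't appear), so by the two-squares theorem n IS expressible as a sum of two squares.
Step 3: Build a representation. Group n = k² · m with k = 5 and m = 5 · 5 · 61 = 1525 (a product of primes ≡ 1 (mod 4)); a representation of m scales to one of n via (k·x)² + (k·y)² = k²(x² + y²). Each prime p ≡ 1 (mod 4) is itself a sum of two squares; find a² by testing p − a² for a perfect square:
  5: 5 − 1² = 4 = 2² ⇒ 5 = 1² + 2².
  61: 61 − 1² = 60, 61 − 2² = 57, 61 − 3² = 52, 61 − 4² = 45, 61 − 5² = 36 = 6² ⇒ 61 = 5² + 6².
  Combine using the Brahmagupta–Fibonacci identity (a² + b²)(c² + d²) = (ac − bd)² + (ad + bc)² = (ac + bd)² + (ad − bc)²:
  5 · 5 = 25: from (1² + 2²)(1² + 2²), take (1·1 − 2·2, 1·2 + 2·1) = (1 − 4, 2 + 2) = (-3, 4); dropping signs (only squares matter) gives (3, 4); check 3² + 4² = 9 + 16 = 25 ✓.
  25 · 61 = 1525: from (3² + 4²)(5² + 6²), take (3·5 − 4·6, 3·6 + 4·5) = (15 − 24, 18 + 20) = (-9, 38); dropping signs (only squares matter) gives (9, 38); check 9² + 38² = 81 + 1444 = 1525 ✓.
  Scale by k = 5: (5·9, 5·38) = (45, 190).
Step 4: Order so x ≤ y and verify: 45² + 190² = 2025 + 36100 = 38125 = n. ✓

n = 38125 = 45² + 190² (one valid representation with x ≤ y).


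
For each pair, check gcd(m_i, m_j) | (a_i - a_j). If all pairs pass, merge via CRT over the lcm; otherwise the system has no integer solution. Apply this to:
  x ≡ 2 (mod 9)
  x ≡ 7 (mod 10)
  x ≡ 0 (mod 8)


Moduli 9, 10, 8 are not pairwise coprime, so CRT works modulo lcm(m_i) when all pairwise compatibility conditions hold.
Pairwise compatibility: gcd(m_i, m_j) must divide a_i - a_j for every pair.
Merge one congruence at a time:
  Start: x ≡ 2 (mod 9).
  Combine with x ≡ 7 (mod 10): gcd(9, 10) = 1; 7 - 2 = 5, which IS divisible by 1, so compatible.
    Write x = 2 + 9·t and substitute into x ≡ 7 (mod 10): 9·t ≡ 7 − 2 = 5 (mod 10).
    The inverse of 9 mod 10 is 9 (since 9·9 = 81 = 8·10 + 1), so t ≡ 9·5 = 45 ≡ 5 (mod 10).
    Then x = 2 + 9·5 = 47, valid modulo lcm(9, 10) = 90: x ≡ 47 (mod 90).
  Combine with x ≡ 0 (mod 8): gcd(90, 8) = 2, and 0 - 47 = -47 is NOT divisible by 2.
    ⇒ system is inconsistent (no integer solution).

No solution (the system is inconsistent).


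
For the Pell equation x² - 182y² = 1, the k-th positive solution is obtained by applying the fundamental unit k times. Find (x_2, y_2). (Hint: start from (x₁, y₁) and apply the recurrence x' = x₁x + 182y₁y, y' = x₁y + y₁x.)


Step 1: Find the fundamental solution (x₁, y₁) of x² - 182y² = 1.
  Expand √182 as a continued fraction. a₀ = ⌊√182⌋ = 13; iterate m_{k+1} = d_k·a_k − m_k, d_{k+1} = (182 − m_{k+1}²)/d_k, a_{k+1} = ⌊(a₀ + m_{k+1})/d_{k+1}⌋ (starting m₀ = 0, d₀ = 1), with convergents p_k = a_k·p_{k-1} + p_{k-2}, q_k = a_k·q_{k-1} + q_{k-2} (p₋₁ = 1, q₋₁ = 0):
  k = 0: a₀ = 13; p₀/q₀ = 13/1; p₀² − 182·q₀² = 169 − 182 = -13.
  k = 1: m = 13, d = 13, a = ⌊(13 + 13)/13⌋ = 2; p/q = (2·13 + 1)/(2·1 + 0) = 27/2; p² − 182·q² = 729 − 728 = 1.
  The first convergent with p² − 182·q² = 1 gives the fundamental solution (x₁, y₁) = (27, 2).
Step 2: Apply the recurrence (x_{n+1}, y_{n+1}) = (x₁x_n + 182y₁y_n, x₁y_n + y₁x_n) repeatedly.
  From (x_1, y_1) = (27, 2): x_2 = 27·27 + 182·2·2 = 1457; y_2 = 27·2 + 2·27 = 108.
Step 3: Verify x_2² - 182·y_2² = 2122849 - 2122848 = 1 (should be 1). ✓

(x_1, y_1) = (27, 2); (x_2, y_2) = (1457, 108).


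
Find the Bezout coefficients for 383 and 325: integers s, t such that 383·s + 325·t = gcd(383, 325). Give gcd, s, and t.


Euclidean algorithm on (383, 325) — divide until remainder is 0:
  383 = 1 · 325 + 58
  325 = 5 · 58 + 35
  58 = 1 · 35 + 23
  35 = 1 · 23 + 12
  23 = 1 · 12 + 11
  12 = 1 · 11 + 1
  11 = 11 · 1 + 0
gcd(383, 325) = 1.
Track Bezout coefficients alongside the remainders: start with r₀ = 383 = a·1 + b·0 (s = 1, t = 0) and r₁ = 325 = a·0 + b·1 (s = 0, t = 1); each new remainder r_{k+1} = r_{k-1} − q_k·r_k inherits s_{k+1} = s_{k-1} − q_k·s_k, t_{k+1} = t_{k-1} − q_k·t_k, so r_k = a·s_k + b·t_k at every step:
  q = 1: r = 58, s = 1 − 1·0 = 1, t = 0 − 1·1 = -1  (check: 383·1 + 325·(-1) = 58)
  q = 5: r = 35, s = 0 − 5·1 = -5, t = 1 − 5·(-1) = 6  (check: 383·(-5) + 325·6 = 35)
  q = 1: r = 23, s = 1 − 1·(-5) = 6, t = -1 − 1·6 = -7  (check: 383·6 + 325·(-7) = 23)
  q = 1: r = 12, s = -5 − 1·6 = -11, t = 6 − 1·(-7) = 13  (check: 383·(-11) + 325·13 = 12)
  q = 1: r = 11, s = 6 − 1·(-11) = 17, t = -7 − 1·13 = -20  (check: 383·17 + 325·(-20) = 11)
  q = 1: r = 1, s = -11 − 1·17 = -28, t = 13 − 1·(-20) = 33  (check: 383·(-28) + 325·33 = 1)
The row with r = 1 (the gcd) gives the Bezout coefficients s = -28, t = 33.
Result: 383 · (-28) + 325 · (33) = 1.

gcd(383, 325) = 1; s = -28, t = 33 (check: 383·(-28) + 325·33 = 1).


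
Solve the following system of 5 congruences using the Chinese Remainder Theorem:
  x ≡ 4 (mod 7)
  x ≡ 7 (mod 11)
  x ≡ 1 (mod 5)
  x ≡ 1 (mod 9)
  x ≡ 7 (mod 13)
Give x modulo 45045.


Product of moduli M = 7 · 11 · 5 · 9 · 13 = 45045.
Merge one congruence at a time:
  Start: x ≡ 4 (mod 7).
  Combine with x ≡ 7 (mod 11); new modulus lcm = 77.
    Write x = 4 + 7·t and substitute into x ≡ 7 (mod 11): 7·t ≡ 7 − 4 = 3 (mod 11).
    The inverse of 7 mod 11 is 8 (since 7·8 = 56 = 5·11 + 1), so t ≡ 8·3 = 24 ≡ 2 (mod 11).
    Then x = 4 + 7·2 = 18, valid modulo lcm(7, 11) = 77: x ≡ 18 (mod 77).
  Combine with x ≡ 1 (mod 5); new modulus lcm = 385.
    Write x = 18 + 77·t and substitute into x ≡ 1 (mod 5): 77·t ≡ 1 − 18 = -17 (mod 5).
    Reduce coefficients mod 5: 2·t ≡ 3 (mod 5).
    The inverse of 2 mod 5 is 3 (since 2·3 = 6 = 1·5 + 1), so t ≡ 3·3 = 9 ≡ 4 (mod 5).
    Then x = 18 + 77·4 = 326, valid modulo lcm(77, 5) = 385: x ≡ 326 (mod 385).
  Combine with x ≡ 1 (mod 9); new modulus lcm = 3465.
    Write x = 326 + 385·t and substitute into x ≡ 1 (mod 9): 385·t ≡ 1 − 326 = -325 (mod 9).
    Reduce coefficients mod 9: 7·t ≡ 8 (mod 9).
    The inverse of 7 mod 9 is 4 (since 7·4 = 28 = 3·9 + 1), so t ≡ 4·8 = 32 ≡ 5 (mod 9).
    Then x = 326 + 385·5 = 2251, valid modulo lcm(385, 9) = 3465: x ≡ 2251 (mod 3465).
  Combine with x ≡ 7 (mod 13); new modulus lcm = 45045.
    Write x = 2251 + 3465·t and substitute into x ≡ 7 (mod 13): 3465·t ≡ 7 − 2251 = -2244 (mod 13).
    Reduce coefficients mod 13: 7·t ≡ 5 (mod 13).
    The inverse of 7 mod 13 is 2 (since 7·2 = 14 = 1·13 + 1), so t ≡ 2·5 = 10 ≡ 10 (mod 13).
    Then x = 2251 + 3465·10 = 36901, valid modulo lcm(3465, 13) = 45045: x ≡ 36901 (mod 45045).
Verify against each original: 36901 mod 7 = 4, 36901 mod 11 = 7, 36901 mod 5 = 1, 36901 mod 9 = 1, 36901 mod 13 = 7.

x ≡ 36901 (mod 45045).


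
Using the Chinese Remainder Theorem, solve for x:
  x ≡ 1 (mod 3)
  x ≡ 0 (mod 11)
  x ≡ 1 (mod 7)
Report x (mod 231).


Moduli 3, 11, 7 are pairwise coprime; by CRT there is a unique solution modulo M = 3 · 11 · 7 = 231.
Solve pairwise, accumulating the modulus:
  Start with x ≡ 1 (mod 3).
  Combine with x ≡ 0 (mod 11): since gcd(3, 11) = 1, we get a unique residue mod 33.
    Write x = 1 + 3·t and substitute into x ≡ 0 (mod 11): 3·t ≡ 0 − 1 = -1 (mod 11).
    Reduce coefficients mod 11: 3·t ≡ 10 (mod 11).
    The inverse of 3 mod 11 is 4 (since 3·4 = 12 = 1·11 + 1), so t ≡ 4·10 = 40 ≡ 7 (mod 11).
    Then x = 1 + 3·7 = 22, valid modulo lcm(3, 11) = 33: x ≡ 22 (mod 33).
  Combine with x ≡ 1 (mod 7): since gcd(33, 7) = 1, we get a unique residue mod 231.
    Write x = 22 + 33·t and substitute into x ≡ 1 (mod 7): 33·t ≡ 1 − 22 = -21 (mod 7).
    Reduce coefficients mod 7: 5·t ≡ 0 (mod 7).
    The inverse of 5 mod 7 is 3 (since 5·3 = 15 = 2·7 + 1), so t ≡ 3·0 = 0 ≡ 0 (mod 7).
    Then x = 22 + 33·0 = 22, valid modulo lcm(33, 7) = 231: x ≡ 22 (mod 231).
Verify: 22 mod 3 = 1 ✓, 22 mod 11 = 0 ✓, 22 mod 7 = 1 ✓.

x ≡ 22 (mod 231).


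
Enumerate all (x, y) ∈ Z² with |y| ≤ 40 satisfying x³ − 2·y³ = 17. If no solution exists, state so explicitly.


The equation is x³ - 2y³ = 17. For fixed y, x³ = 2·y³ + 17, so a solution requires the RHS to be a perfect cube.
Strategy: iterate y from -40 to 40, compute RHS = 2·y³ + 17, and check whether it is a (positive or negative) perfect cube.
Check small values of y:
  y = 0: RHS = 17 is not a perfect cube.
  y = 1: RHS = 19 is not a perfect cube.
  y = -1: RHS = 15 is not a perfect cube.
  y = 2: RHS = 33 is not a perfect cube.
  y = -2: RHS = 1 = (1)³ ⇒ x = 1 works.
  y = 3: RHS = 71 is not a perfect cube.
  y = -3: RHS = -37 is not a perfect cube.
Continuing the search up to |y| = 40 finds no further solutions beyond those listed.
Collected solutions: (1, -2).

Solutions (with |y| ≤ 40): (1, -2).


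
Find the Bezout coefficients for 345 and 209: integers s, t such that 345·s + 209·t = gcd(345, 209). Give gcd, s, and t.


Euclidean algorithm on (345, 209) — divide until remainder is 0:
  345 = 1 · 209 + 136
  209 = 1 · 136 + 73
  136 = 1 · 73 + 63
  73 = 1 · 63 + 10
  63 = 6 · 10 + 3
  10 = 3 · 3 + 1
  3 = 3 · 1 + 0
gcd(345, 209) = 1.
Track Bezout coefficients alongside the remainders: start with r₀ = 345 = a·1 + b·0 (s = 1, t = 0) and r₁ = 209 = a·0 + b·1 (s = 0, t = 1); each new remainder r_{k+1} = r_{k-1} − q_k·r_k inherits s_{k+1} = s_{k-1} − q_k·s_k, t_{k+1} = t_{k-1} − q_k·t_k, so r_k = a·s_k + b·t_k at every step:
  q = 1: r = 136, s = 1 − 1·0 = 1, t = 0 − 1·1 = -1  (check: 345·1 + 209·(-1) = 136)
  q = 1: r = 73, s = 0 − 1·1 = -1, t = 1 − 1·(-1) = 2  (check: 345·(-1) + 209·2 = 73)
  q = 1: r = 63, s = 1 − 1·(-1) = 2, t = -1 − 1·2 = -3  (check: 345·2 + 209·(-3) = 63)
  q = 1: r = 10, s = -1 − 1·2 = -3, t = 2 − 1·(-3) = 5  (check: 345·(-3) + 209·5 = 10)
  q = 6: r = 3, s = 2 − 6·(-3) = 20, t = -3 − 6·5 = -33  (check: 345·20 + 209·(-33) = 3)
  q = 3: r = 1, s = -3 − 3·20 = -63, t = 5 − 3·(-33) = 104  (check: 345·(-63) + 209·104 = 1)
The row with r = 1 (the gcd) gives the Bezout coefficients s = -63, t = 104.
Result: 345 · (-63) + 209 · (104) = 1.

gcd(345, 209) = 1; s = -63, t = 104 (check: 345·(-63) + 209·104 = 1).


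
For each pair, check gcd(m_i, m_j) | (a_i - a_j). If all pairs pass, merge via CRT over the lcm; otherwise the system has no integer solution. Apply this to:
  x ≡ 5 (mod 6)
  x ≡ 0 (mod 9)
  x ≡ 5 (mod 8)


Moduli 6, 9, 8 are not pairwise coprime, so CRT works modulo lcm(m_i) when all pairwise compatibility conditions hold.
Pairwise compatibility: gcd(m_i, m_j) must divide a_i - a_j for every pair.
Merge one congruence at a time:
  Start: x ≡ 5 (mod 6).
  Combine with x ≡ 0 (mod 9): gcd(6, 9) = 3, and 0 - 5 = -5 is NOT divisible by 3.
    ⇒ system is inconsistent (no integer solution).

No solution (the system is inconsistent).


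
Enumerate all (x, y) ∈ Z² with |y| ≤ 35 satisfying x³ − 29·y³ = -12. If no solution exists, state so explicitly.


The equation is x³ - 29y³ = -12. For fixed y, x³ = 29·y³ − 12, so a solution requires the RHS to be a perfect cube.
Strategy: iterate y from -35 to 35, compute RHS = 29·y³ − 12, and check whether it is a (positive or negative) perfect cube.
Check small values of y:
  y = 0: RHS = -12 is not a perfect cube.
  y = 1: RHS = 17 is not a perfect cube.
  y = -1: RHS = -41 is not a perfect cube.
  y = 2: RHS = 220 is not a perfect cube.
  y = -2: RHS = -244 is not a perfect cube.
  y = 3: RHS = 771 is not a perfect cube.
  y = -3: RHS = -795 is not a perfect cube.
Continuing the search up to |y| = 35 finds no solutions either.
No (x, y) in the scanned range satisfies the equation.

No integer solutions with |y| ≤ 35.


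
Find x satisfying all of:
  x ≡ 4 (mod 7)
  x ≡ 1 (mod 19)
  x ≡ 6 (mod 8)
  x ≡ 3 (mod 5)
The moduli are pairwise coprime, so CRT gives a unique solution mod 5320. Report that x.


Product of moduli M = 7 · 19 · 8 · 5 = 5320.
Merge one congruence at a time:
  Start: x ≡ 4 (mod 7).
  Combine with x ≡ 1 (mod 19); new modulus lcm = 133.
    Write x = 4 + 7·t and substitute into x ≡ 1 (mod 19): 7·t ≡ 1 − 4 = -3 (mod 19).
    Reduce coefficients mod 19: 7·t ≡ 16 (mod 19).
    The inverse of 7 mod 19 is 11 (since 7·11 = 77 = 4·19 + 1), so t ≡ 11·16 = 176 ≡ 5 (mod 19).
    Then x = 4 + 7·5 = 39, valid modulo lcm(7, 19) = 133: x ≡ 39 (mod 133).
  Combine with x ≡ 6 (mod 8); new modulus lcm = 1064.
    Write x = 39 + 133·t and substitute into x ≡ 6 (mod 8): 133·t ≡ 6 − 39 = -33 (mod 8).
    Reduce coefficients mod 8: 5·t ≡ 7 (mod 8).
    The inverse of 5 mod 8 is 5 (since 5·5 = 25 = 3·8 + 1), so t ≡ 5·7 = 35 ≡ 3 (mod 8).
    Then x = 39 + 133·3 = 438, valid modulo lcm(133, 8) = 1064: x ≡ 438 (mod 1064).
  Combine with x ≡ 3 (mod 5); new modulus lcm = 5320.
    Write x = 438 + 1064·t and substitute into x ≡ 3 (mod 5): 1064·t ≡ 3 − 438 = -435 (mod 5).
    Reduce coefficients mod 5: 4·t ≡ 0 (mod 5).
    The inverse of 4 mod 5 is 4 (since 4·4 = 16 = 3·5 + 1), so t ≡ 4·0 = 0 ≡ 0 (mod 5).
    Then x = 438 + 1064·0 = 438, valid modulo lcm(1064, 5) = 5320: x ≡ 438 (mod 5320).
Verify against each original: 438 mod 7 = 4, 438 mod 19 = 1, 438 mod 8 = 6, 438 mod 5 = 3.

x ≡ 438 (mod 5320).


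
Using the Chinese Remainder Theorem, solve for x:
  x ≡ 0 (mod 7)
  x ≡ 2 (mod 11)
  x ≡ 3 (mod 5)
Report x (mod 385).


Moduli 7, 11, 5 are pairwise coprime; by CRT there is a unique solution modulo M = 7 · 11 · 5 = 385.
Solve pairwise, accumulating the modulus:
  Start with x ≡ 0 (mod 7).
  Combine with x ≡ 2 (mod 11): since gcd(7, 11) = 1, we get a unique residue mod 77.
    Write x = 0 + 7·t and substitute into x ≡ 2 (mod 11): 7·t ≡ 2 − 0 = 2 (mod 11).
    The inverse of 7 mod 11 is 8 (since 7·8 = 56 = 5·11 + 1), so t ≡ 8·2 = 16 ≡ 5 (mod 11).
    Then x = 0 + 7·5 = 35, valid modulo lcm(7, 11) = 77: x ≡ 35 (mod 77).
  Combine with x ≡ 3 (mod 5): since gcd(77, 5) = 1, we get a unique residue mod 385.
    Write x = 35 + 77·t and substitute into x ≡ 3 (mod 5): 77·t ≡ 3 − 35 = -32 (mod 5).
    Reduce coefficients mod 5: 2·t ≡ 3 (mod 5).
    The inverse of 2 mod 5 is 3 (since 2·3 = 6 = 1·5 + 1), so t ≡ 3·3 = 9 ≡ 4 (mod 5).
    Then x = 35 + 77·4 = 343, valid modulo lcm(77, 5) = 385: x ≡ 343 (mod 385).
Verify: 343 mod 7 = 0 ✓, 343 mod 11 = 2 ✓, 343 mod 5 = 3 ✓.

x ≡ 343 (mod 385).
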